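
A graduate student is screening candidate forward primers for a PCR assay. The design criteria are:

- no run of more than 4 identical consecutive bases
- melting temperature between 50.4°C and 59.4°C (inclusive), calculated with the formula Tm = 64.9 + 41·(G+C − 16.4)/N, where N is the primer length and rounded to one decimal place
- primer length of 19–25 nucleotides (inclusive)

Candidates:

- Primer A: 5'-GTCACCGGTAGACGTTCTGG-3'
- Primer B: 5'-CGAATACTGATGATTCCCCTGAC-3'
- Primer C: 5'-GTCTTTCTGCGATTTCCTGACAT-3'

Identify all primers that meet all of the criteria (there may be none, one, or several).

Primer A (20 nt, A=3 T=5 G=7 C=5): longest run = 2 ✓; Tm = 64.9 + 41·(12 − 16.4)/20 = 55.9°C ✓; length 20 ✓ — passes.
Primer B (23 nt, A=6 T=6 G=4 C=7): longest run = 4 ✓; Tm = 64.9 + 41·(11 − 16.4)/23 = 55.3°C ✓; length 23 ✓ — passes.
Primer C (23 nt, A=3 T=10 G=4 C=6): longest run = 3 ✓; Tm = 64.9 + 41·(10 − 16.4)/23 = 53.5°C ✓; length 23 ✓ — passes.

Primer A, Primer B and Primer C.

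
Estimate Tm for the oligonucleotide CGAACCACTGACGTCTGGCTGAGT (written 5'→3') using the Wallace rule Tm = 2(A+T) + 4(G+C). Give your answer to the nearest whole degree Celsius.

76°C

Base counts: A=5, T=5, G=7, C=7 (length 24).
Tm = 2·(5+5) + 4·(7+7) = 2·10 + 4·14 = 20 + 56 = 76°C.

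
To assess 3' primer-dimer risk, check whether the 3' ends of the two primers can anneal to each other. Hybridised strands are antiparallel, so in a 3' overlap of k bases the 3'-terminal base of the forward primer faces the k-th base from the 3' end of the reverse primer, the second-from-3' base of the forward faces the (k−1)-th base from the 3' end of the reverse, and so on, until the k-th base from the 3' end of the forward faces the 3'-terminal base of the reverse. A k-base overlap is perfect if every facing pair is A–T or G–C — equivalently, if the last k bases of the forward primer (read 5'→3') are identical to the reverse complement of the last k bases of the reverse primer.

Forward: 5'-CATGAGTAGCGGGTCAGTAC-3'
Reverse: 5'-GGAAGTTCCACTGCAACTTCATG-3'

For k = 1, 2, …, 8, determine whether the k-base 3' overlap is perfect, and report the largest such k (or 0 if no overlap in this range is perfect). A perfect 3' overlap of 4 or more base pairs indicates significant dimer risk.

Longest perfect overlap: 1 complementary base pair; below the dimer-risk threshold (threshold 4).

Last 8 bases (5'→3') — forward …GTCAGTAC, reverse …ACTTCATG.
Reverse complement of the reverse primer's last 8 bases: CATGAAGT; its first k bases are the reverse complement of the reverse primer's last k bases, so a perfect k-base overlap needs the forward primer's last k bases to equal them.
Comparing (forward last k vs required): k=1: C vs C ✓; k=2: AC vs CA ✗; k=3: TAC vs CAT ✗; k=4: GTAC vs CATG ✗; k=5: AGTAC vs CATGA ✗; k=6: CAGTAC vs CATGAA ✗; k=7: TCAGTAC vs CATGAAG ✗; k=8: GTCAGTAC vs CATGAAGT ✗.
Only k = 1 is perfect, so the longest perfect 3' overlap is 1.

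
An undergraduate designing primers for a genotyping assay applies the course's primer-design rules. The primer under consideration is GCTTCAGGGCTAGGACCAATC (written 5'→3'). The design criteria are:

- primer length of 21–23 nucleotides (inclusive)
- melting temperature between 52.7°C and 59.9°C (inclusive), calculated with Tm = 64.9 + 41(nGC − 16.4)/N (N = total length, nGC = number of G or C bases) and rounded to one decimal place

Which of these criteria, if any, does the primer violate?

Base counts: A=5, T=4, G=6, C=6 (length 21).
length: length 21 ✓
Tm: Tm = 64.9 + 41·(12 − 16.4)/21 = 56.3°C ✓

Meets all criteria.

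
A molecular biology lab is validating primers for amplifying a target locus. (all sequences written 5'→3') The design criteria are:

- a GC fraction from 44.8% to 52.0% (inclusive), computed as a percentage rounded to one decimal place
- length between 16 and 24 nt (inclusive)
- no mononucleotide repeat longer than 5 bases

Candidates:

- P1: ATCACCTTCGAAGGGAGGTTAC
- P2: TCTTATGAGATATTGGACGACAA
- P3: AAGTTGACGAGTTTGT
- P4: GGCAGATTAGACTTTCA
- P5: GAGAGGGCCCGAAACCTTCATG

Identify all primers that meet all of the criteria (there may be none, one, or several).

P1 (22 nt, A=6 T=5 G=6 C=5): GC 11/22 = 50.0% ✓; length 22 ✓; longest run = 3 ✓ — passes.
P2 (23 nt, A=8 T=7 G=5 C=3): GC 8/23 = 34.8%, outside 44.8–52.0% ✗; length 23 ✓; longest run = 2 ✓ — fails.
P3 (16 nt, A=4 T=6 G=5 C=1): GC 6/16 = 37.5%, outside 44.8–52.0% ✗; length 16 ✓; longest run = 3 ✓ — fails.
P4 (17 nt, A=5 T=5 G=4 C=3): GC 7/17 = 41.2%, outside 44.8–52.0% ✗; length 17 ✓; longest run = 3 ✓ — fails.
P5 (22 nt, A=6 T=3 G=7 C=6): GC 13/22 = 59.1%, outside 44.8–52.0% ✗; length 22 ✓; longest run = 3 ✓ — fails.

P1 only.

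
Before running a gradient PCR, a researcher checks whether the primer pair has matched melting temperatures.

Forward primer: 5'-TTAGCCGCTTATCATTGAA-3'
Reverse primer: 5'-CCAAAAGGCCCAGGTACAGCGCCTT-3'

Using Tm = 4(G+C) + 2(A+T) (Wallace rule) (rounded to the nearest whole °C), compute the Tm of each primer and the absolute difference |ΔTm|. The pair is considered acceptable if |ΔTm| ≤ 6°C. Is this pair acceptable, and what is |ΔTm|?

|ΔTm| = 28°C; the pair is not acceptable.

Forward: A=5 T=7 G=3 C=4 → Tm = 2·12 + 4·7 = 52°C.
Reverse: A=7 T=3 G=6 C=9 → Tm = 2·10 + 4·15 = 80°C.
|ΔTm| = |52 − 80| = 28°C, > 6°C.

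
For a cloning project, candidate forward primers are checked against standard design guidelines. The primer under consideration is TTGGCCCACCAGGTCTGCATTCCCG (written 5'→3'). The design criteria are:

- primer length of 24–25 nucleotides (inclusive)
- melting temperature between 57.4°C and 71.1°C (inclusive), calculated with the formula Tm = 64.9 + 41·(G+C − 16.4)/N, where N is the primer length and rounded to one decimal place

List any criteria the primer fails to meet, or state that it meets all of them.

Base counts: A=3, T=6, G=6, C=10 (length 25).
length: length 25 ✓
Tm: Tm = 64.9 + 41·(16 − 16.4)/25 = 64.2°C ✓

Meets all criteria.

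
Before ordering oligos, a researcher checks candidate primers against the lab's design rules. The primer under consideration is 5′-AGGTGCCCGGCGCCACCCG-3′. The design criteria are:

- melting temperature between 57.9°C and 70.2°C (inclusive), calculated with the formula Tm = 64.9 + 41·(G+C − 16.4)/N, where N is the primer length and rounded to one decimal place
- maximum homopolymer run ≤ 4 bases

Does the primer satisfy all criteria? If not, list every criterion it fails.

Meets all criteria.

Base counts: A=2, T=1, G=7, C=9 (length 19).
Tm: Tm = 64.9 + 41·(16 − 16.4)/19 = 64.0°C ✓
homopolymer run: longest run = 3 ✓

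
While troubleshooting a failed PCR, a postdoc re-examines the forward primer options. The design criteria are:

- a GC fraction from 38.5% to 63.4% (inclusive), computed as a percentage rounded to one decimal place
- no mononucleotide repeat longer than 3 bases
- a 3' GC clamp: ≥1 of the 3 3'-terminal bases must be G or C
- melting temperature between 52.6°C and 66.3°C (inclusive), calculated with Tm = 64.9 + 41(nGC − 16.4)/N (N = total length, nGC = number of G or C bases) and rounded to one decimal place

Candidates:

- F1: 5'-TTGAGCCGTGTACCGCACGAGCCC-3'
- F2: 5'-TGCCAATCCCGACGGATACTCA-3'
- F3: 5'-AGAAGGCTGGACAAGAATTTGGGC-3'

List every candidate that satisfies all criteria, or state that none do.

F1 (24 nt, A=4 T=4 G=7 C=9): GC 16/24 = 66.7%, outside 38.5–63.4% ✗; longest run = 3 ✓; 3' end CCC has 3 G/C ✓; Tm = 64.9 + 41·(16 − 16.4)/24 = 64.2°C ✓ — fails.
F2 (22 nt, A=6 T=4 G=4 C=8): GC 12/22 = 54.5% ✓; longest run = 3 ✓; 3' end TCA has 1 G/C ✓; Tm = 64.9 + 41·(12 − 16.4)/22 = 56.7°C ✓ — passes.
F3 (24 nt, A=8 T=4 G=9 C=3): GC 12/24 = 50.0% ✓; longest run = 3 ✓; 3' end GGC has 3 G/C ✓; Tm = 64.9 + 41·(12 − 16.4)/24 = 57.4°C ✓ — passes.

F2 and F3.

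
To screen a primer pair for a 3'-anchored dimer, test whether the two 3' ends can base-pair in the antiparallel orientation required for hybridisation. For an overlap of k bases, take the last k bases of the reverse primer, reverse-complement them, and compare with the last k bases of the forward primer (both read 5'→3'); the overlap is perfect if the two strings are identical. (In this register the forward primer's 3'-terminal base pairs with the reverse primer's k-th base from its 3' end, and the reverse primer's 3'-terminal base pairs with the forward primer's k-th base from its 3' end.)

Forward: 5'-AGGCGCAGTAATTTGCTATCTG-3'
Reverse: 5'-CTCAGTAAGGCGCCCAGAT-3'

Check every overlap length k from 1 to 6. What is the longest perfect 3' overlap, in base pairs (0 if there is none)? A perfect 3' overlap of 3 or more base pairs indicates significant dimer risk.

Last 6 bases (5'→3') — forward …TATCTG, reverse …CCAGAT.
Reverse complement of the reverse primer's last 6 bases: ATCTGG; its first k bases are the reverse complement of the reverse primer's last k bases, so a perfect k-base overlap needs the forward primer's last k bases to equal them.
Comparing (forward last k vs required): k=1: G vs A ✗; k=2: TG vs AT ✗; k=3: CTG vs ATC ✗; k=4: TCTG vs ATCT ✗; k=5: ATCTG vs ATCTG ✓; k=6: TATCTG vs ATCTGG ✗.
Only k = 5 is perfect, so the longest perfect 3' overlap is 5.

Longest perfect overlap: 5 complementary base pairs; significant dimer risk (threshold 3).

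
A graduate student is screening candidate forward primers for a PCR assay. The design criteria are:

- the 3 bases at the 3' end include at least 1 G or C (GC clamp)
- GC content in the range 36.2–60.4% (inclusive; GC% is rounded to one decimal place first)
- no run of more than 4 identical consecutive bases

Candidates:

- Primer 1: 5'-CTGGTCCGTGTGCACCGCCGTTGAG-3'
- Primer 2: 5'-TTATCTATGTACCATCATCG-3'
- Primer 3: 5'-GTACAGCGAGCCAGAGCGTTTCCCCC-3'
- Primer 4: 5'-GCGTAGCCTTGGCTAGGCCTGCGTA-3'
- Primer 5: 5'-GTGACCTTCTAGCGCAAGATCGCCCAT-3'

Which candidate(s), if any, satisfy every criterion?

Primer 5 only.

Primer 1 (25 nt, A=2 T=6 G=9 C=8): 3' end GAG has 2 G/C ✓; GC 17/25 = 68.0%, outside 36.2–60.4% ✗; longest run = 2 ✓ — fails.
Primer 2 (20 nt, A=5 T=8 G=2 C=5): 3' end TCG has 2 G/C ✓; GC 7/20 = 35.0%, outside 36.2–60.4% ✗; longest run = 2 ✓ — fails.
Primer 3 (26 nt, A=5 T=4 G=7 C=10): 3' end CCC has 3 G/C ✓; GC 17/26 = 65.4%, outside 36.2–60.4% ✗; longest run = 5, exceeds 4 ✗ — fails.
Primer 4 (25 nt, A=3 T=6 G=9 C=7): 3' end GTA has 1 G/C ✓; GC 16/25 = 64.0%, outside 36.2–60.4% ✗; longest run = 2 ✓ — fails.
Primer 5 (27 nt, A=6 T=6 G=6 C=9): 3' end CAT has 1 G/C ✓; GC 15/27 = 55.6% ✓; longest run = 3 ✓ — passes.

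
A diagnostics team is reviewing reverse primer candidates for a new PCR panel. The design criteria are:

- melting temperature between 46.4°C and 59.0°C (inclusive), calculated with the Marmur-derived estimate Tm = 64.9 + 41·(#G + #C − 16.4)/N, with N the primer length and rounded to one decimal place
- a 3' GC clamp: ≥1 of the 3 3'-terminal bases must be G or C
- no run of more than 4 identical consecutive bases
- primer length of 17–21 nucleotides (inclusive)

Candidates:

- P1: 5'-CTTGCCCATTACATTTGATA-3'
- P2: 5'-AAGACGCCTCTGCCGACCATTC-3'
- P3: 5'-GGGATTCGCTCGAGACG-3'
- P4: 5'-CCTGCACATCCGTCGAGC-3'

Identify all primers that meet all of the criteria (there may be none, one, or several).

P3 and P4.

P1 (20 nt, A=5 T=8 G=2 C=5): Tm = 64.9 + 41·(7 − 16.4)/20 = 45.6°C, outside 46.4–59.0°C ✗; 3' end ATA has 0 G/C, need ≥1 ✗; longest run = 3 ✓; length 20 ✓ — fails.
P2 (22 nt, A=5 T=4 G=4 C=9): Tm = 64.9 + 41·(13 − 16.4)/22 = 58.6°C ✓; 3' end TTC has 1 G/C ✓; longest run = 2 ✓; length 22, outside 17–21 ✗ — fails.
P3 (17 nt, A=3 T=3 G=7 C=4): Tm = 64.9 + 41·(11 − 16.4)/17 = 51.9°C ✓; 3' end ACG has 2 G/C ✓; longest run = 3 ✓; length 17 ✓ — passes.
P4 (18 nt, A=3 T=3 G=4 C=8): Tm = 64.9 + 41·(12 − 16.4)/18 = 54.9°C ✓; 3' end AGC has 2 G/C ✓; longest run = 2 ✓; length 18 ✓ — passes.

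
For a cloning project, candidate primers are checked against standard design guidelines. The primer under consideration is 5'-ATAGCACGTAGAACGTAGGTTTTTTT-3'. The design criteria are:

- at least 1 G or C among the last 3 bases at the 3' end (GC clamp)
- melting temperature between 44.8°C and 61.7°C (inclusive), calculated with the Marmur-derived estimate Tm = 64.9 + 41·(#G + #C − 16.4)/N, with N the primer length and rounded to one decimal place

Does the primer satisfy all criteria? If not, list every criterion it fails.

Fails: GC clamp.

Base counts: A=7, T=10, G=6, C=3 (length 26).
GC clamp: 3' end TTT has 0 G/C, need ≥1 ✗
Tm: Tm = 64.9 + 41·(9 − 16.4)/26 = 53.2°C ✓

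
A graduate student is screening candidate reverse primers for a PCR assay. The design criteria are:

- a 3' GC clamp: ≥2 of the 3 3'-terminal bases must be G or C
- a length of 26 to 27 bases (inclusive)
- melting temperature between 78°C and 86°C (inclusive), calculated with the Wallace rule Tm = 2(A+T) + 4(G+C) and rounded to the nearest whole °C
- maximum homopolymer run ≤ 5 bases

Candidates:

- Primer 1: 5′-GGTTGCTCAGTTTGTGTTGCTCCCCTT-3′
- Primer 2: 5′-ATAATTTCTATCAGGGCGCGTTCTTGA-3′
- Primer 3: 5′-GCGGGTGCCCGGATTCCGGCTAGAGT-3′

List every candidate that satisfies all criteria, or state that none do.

Primer 1 (27 nt, A=1 T=12 G=7 C=7): 3' end CTT has 1 G/C, need ≥2 ✗; length 27 ✓; Tm = 2·13 + 4·14 = 82°C ✓; longest run = 4 ✓ — fails.
Primer 2 (27 nt, A=6 T=10 G=6 C=5): 3' end TGA has 1 G/C, need ≥2 ✗; length 27 ✓; Tm = 2·16 + 4·11 = 76°C, outside 78–86°C ✗; longest run = 3 ✓ — fails.
Primer 3 (26 nt, A=3 T=5 G=11 C=7): 3' end AGT has 1 G/C, need ≥2 ✗; length 26 ✓; Tm = 2·8 + 4·18 = 88°C, outside 78–86°C ✗; longest run = 3 ✓ — fails.

None of the candidates satisfy all criteria.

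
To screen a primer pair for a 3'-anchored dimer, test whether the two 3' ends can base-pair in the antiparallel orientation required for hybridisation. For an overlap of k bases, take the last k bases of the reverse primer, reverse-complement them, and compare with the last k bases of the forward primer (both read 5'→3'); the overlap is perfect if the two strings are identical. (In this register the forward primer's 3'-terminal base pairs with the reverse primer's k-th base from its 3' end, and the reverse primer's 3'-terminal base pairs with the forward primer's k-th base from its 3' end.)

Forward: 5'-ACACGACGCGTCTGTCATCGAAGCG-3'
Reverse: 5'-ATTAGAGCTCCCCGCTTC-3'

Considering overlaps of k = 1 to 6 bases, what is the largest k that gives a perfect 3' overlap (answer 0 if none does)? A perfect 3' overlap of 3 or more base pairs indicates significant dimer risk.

Last 6 bases (5'→3') — forward …GAAGCG, reverse …CGCTTC.
Reverse complement of the reverse primer's last 6 bases: GAAGCG; its first k bases are the reverse complement of the reverse primer's last k bases, so a perfect k-base overlap needs the forward primer's last k bases to equal them.
Comparing (forward last k vs required): k=1: G vs G ✓; k=2: CG vs GA ✗; k=3: GCG vs GAA ✗; k=4: AGCG vs GAAG ✗; k=5: AAGCG vs GAAGC ✗; k=6: GAAGCG vs GAAGCG ✓.
Perfect overlaps at k = 1, 6; the largest is 6.

Longest perfect overlap: 6 complementary base pairs; significant dimer risk (threshold 3).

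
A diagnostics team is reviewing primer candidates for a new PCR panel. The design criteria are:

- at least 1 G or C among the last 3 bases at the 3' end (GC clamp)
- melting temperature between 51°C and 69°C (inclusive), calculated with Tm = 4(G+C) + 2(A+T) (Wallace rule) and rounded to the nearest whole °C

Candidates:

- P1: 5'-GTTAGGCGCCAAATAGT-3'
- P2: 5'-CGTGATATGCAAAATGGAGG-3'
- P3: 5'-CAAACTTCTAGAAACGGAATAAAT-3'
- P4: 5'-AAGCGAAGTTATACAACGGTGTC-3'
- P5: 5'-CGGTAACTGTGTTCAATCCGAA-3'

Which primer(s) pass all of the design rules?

P2, P4 and P5.

P1 (17 nt, A=5 T=4 G=5 C=3): 3' end AGT has 1 G/C ✓; Tm = 2·9 + 4·8 = 50°C, outside 51–69°C ✗ — fails.
P2 (20 nt, A=7 T=4 G=7 C=2): 3' end AGG has 2 G/C ✓; Tm = 2·11 + 4·9 = 58°C ✓ — passes.
P3 (24 nt, A=12 T=5 G=3 C=4): 3' end AAT has 0 G/C, need ≥1 ✗; Tm = 2·17 + 4·7 = 62°C ✓ — fails.
P4 (23 nt, A=8 T=5 G=6 C=4): 3' end GTC has 2 G/C ✓; Tm = 2·13 + 4·10 = 66°C ✓ — passes.
P5 (22 nt, A=6 T=6 G=5 C=5): 3' end GAA has 1 G/C ✓; Tm = 2·12 + 4·10 = 64°C ✓ — passes.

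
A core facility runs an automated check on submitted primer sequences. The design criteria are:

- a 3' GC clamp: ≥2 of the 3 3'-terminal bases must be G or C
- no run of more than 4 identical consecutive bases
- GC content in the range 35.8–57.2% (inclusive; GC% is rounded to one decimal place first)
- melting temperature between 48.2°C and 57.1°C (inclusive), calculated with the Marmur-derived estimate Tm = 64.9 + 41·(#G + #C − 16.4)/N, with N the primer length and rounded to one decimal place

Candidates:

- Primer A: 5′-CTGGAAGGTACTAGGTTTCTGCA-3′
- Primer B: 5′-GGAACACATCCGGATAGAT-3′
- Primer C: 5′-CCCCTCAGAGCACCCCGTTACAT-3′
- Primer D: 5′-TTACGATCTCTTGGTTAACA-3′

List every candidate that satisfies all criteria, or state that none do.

Primer A only.

Primer A (23 nt, A=5 T=7 G=7 C=4): 3' end GCA has 2 G/C ✓; longest run = 3 ✓; GC 11/23 = 47.8% ✓; Tm = 64.9 + 41·(11 − 16.4)/23 = 55.3°C ✓ — passes.
Primer B (19 nt, A=7 T=3 G=5 C=4): 3' end GAT has 1 G/C, need ≥2 ✗; longest run = 2 ✓; GC 9/19 = 47.4% ✓; Tm = 64.9 + 41·(9 − 16.4)/19 = 48.9°C ✓ — fails.
Primer C (23 nt, A=5 T=4 G=3 C=11): 3' end CAT has 1 G/C, need ≥2 ✗; longest run = 4 ✓; GC 14/23 = 60.9%, outside 35.8–57.2% ✗; Tm = 64.9 + 41·(14 − 16.4)/23 = 60.6°C, outside 48.2–57.1°C ✗ — fails.
Primer D (20 nt, A=5 T=8 G=3 C=4): 3' end ACA has 1 G/C, need ≥2 ✗; longest run = 2 ✓; GC 7/20 = 35.0%, outside 35.8–57.2% ✗; Tm = 64.9 + 41·(7 − 16.4)/20 = 45.6°C, outside 48.2–57.1°C ✗ — fails.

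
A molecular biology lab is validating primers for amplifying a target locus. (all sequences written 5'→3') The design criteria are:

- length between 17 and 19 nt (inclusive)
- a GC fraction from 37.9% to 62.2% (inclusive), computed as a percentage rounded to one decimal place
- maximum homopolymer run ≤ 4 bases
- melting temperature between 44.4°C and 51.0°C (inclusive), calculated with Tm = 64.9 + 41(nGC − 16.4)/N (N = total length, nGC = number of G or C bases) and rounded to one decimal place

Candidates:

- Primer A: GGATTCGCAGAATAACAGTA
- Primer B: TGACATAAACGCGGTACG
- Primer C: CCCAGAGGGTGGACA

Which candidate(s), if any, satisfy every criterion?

Primer B only.

Primer A (20 nt, A=8 T=4 G=5 C=3): length 20, outside 17–19 ✗; GC 8/20 = 40.0% ✓; longest run = 2 ✓; Tm = 64.9 + 41·(8 − 16.4)/20 = 47.7°C ✓ — fails.
Primer B (18 nt, A=6 T=3 G=5 C=4): length 18 ✓; GC 9/18 = 50.0% ✓; longest run = 3 ✓; Tm = 64.9 + 41·(9 − 16.4)/18 = 48.0°C ✓ — passes.
Primer C (15 nt, A=4 T=1 G=6 C=4): length 15, outside 17–19 ✗; GC 10/15 = 66.7%, outside 37.9–62.2% ✗; longest run = 3 ✓; Tm = 64.9 + 41·(10 − 16.4)/15 = 47.4°C ✓ — fails.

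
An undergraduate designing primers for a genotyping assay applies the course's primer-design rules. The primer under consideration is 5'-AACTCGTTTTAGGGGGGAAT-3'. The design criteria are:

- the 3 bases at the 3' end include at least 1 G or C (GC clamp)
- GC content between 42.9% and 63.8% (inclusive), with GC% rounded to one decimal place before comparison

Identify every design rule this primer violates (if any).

Base counts: A=5, T=6, G=7, C=2 (length 20).
GC clamp: 3' end AAT has 0 G/C, need ≥1 ✗
GC content: GC 9/20 = 45.0% ✓

Fails: GC clamp.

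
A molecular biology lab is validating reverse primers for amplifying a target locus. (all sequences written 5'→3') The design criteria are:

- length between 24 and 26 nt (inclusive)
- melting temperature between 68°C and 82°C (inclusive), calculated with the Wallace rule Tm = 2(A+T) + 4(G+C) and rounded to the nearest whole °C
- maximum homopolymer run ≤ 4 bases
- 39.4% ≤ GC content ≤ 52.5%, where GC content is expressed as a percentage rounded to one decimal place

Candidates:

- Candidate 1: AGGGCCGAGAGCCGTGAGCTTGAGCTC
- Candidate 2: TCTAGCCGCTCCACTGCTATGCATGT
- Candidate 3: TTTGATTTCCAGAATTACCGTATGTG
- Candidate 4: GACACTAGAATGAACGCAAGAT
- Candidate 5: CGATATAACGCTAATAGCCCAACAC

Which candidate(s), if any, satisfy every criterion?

Candidate 5 only.

Candidate 1 (27 nt, A=5 T=4 G=11 C=7): length 27, outside 24–26 ✗; Tm = 2·9 + 4·18 = 90°C, outside 68–82°C ✗; longest run = 3 ✓; GC 18/27 = 66.7%, outside 39.4–52.5% ✗ — fails.
Candidate 2 (26 nt, A=4 T=8 G=5 C=9): length 26 ✓; Tm = 2·12 + 4·14 = 80°C ✓; longest run = 2 ✓; GC 14/26 = 53.8%, outside 39.4–52.5% ✗ — fails.
Candidate 3 (26 nt, A=6 T=11 G=5 C=4): length 26 ✓; Tm = 2·17 + 4·9 = 70°C ✓; longest run = 3 ✓; GC 9/26 = 34.6%, outside 39.4–52.5% ✗ — fails.
Candidate 4 (22 nt, A=10 T=3 G=5 C=4): length 22, outside 24–26 ✗; Tm = 2·13 + 4·9 = 62°C, outside 68–82°C ✗; longest run = 2 ✓; GC 9/22 = 40.9% ✓ — fails.
Candidate 5 (25 nt, A=10 T=4 G=3 C=8): length 25 ✓; Tm = 2·14 + 4·11 = 72°C ✓; longest run = 3 ✓; GC 11/25 = 44.0% ✓ — passes.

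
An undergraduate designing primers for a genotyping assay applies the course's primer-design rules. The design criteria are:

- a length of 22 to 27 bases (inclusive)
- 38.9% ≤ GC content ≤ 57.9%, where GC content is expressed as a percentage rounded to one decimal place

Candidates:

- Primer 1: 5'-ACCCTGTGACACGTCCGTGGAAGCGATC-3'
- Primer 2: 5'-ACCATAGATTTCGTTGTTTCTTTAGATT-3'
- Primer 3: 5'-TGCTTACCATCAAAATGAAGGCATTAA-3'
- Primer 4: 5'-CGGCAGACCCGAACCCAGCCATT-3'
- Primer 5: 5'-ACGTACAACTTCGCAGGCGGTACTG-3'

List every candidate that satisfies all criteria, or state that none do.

Primer 5 only.

Primer 1 (28 nt, A=6 T=5 G=8 C=9): length 28, outside 22–27 ✗; GC 17/28 = 60.7%, outside 38.9–57.9% ✗ — fails.
Primer 2 (28 nt, A=6 T=14 G=4 C=4): length 28, outside 22–27 ✗; GC 8/28 = 28.6%, outside 38.9–57.9% ✗ — fails.
Primer 3 (27 nt, A=11 T=7 G=4 C=5): length 27 ✓; GC 9/27 = 33.3%, outside 38.9–57.9% ✗ — fails.
Primer 4 (23 nt, A=6 T=2 G=5 C=10): length 23 ✓; GC 15/23 = 65.2%, outside 38.9–57.9% ✗ — fails.
Primer 5 (25 nt, A=6 T=5 G=7 C=7): length 25 ✓; GC 14/25 = 56.0% ✓ — passes.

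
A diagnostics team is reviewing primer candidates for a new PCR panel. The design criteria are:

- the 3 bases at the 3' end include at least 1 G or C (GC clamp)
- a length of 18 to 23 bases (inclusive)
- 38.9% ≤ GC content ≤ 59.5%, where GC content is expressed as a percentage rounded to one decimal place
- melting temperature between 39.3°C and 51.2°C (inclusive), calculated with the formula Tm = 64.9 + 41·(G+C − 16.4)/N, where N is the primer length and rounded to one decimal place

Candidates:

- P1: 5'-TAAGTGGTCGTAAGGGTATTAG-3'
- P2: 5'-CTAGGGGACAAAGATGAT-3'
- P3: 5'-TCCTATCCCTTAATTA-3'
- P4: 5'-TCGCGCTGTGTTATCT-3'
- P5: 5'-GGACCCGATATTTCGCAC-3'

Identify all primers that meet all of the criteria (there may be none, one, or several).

P1, P2 and P5.

P1 (22 nt, A=6 T=7 G=8 C=1): 3' end TAG has 1 G/C ✓; length 22 ✓; GC 9/22 = 40.9% ✓; Tm = 64.9 + 41·(9 − 16.4)/22 = 51.1°C ✓ — passes.
P2 (18 nt, A=7 T=3 G=6 C=2): 3' end GAT has 1 G/C ✓; length 18 ✓; GC 8/18 = 44.4% ✓; Tm = 64.9 + 41·(8 − 16.4)/18 = 45.8°C ✓ — passes.
P3 (16 nt, A=4 T=7 G=0 C=5): 3' end TTA has 0 G/C, need ≥1 ✗; length 16, outside 18–23 ✗; GC 5/16 = 31.3%, outside 38.9–59.5% ✗; Tm = 64.9 + 41·(5 − 16.4)/16 = 35.7°C, outside 39.3–51.2°C ✗ — fails.
P4 (16 nt, A=1 T=7 G=4 C=4): 3' end TCT has 1 G/C ✓; length 16, outside 18–23 ✗; GC 8/16 = 50.0% ✓; Tm = 64.9 + 41·(8 − 16.4)/16 = 43.4°C ✓ — fails.
P5 (18 nt, A=4 T=4 G=4 C=6): 3' end CAC has 2 G/C ✓; length 18 ✓; GC 10/18 = 55.6% ✓; Tm = 64.9 + 41·(10 − 16.4)/18 = 50.3°C ✓ — passes.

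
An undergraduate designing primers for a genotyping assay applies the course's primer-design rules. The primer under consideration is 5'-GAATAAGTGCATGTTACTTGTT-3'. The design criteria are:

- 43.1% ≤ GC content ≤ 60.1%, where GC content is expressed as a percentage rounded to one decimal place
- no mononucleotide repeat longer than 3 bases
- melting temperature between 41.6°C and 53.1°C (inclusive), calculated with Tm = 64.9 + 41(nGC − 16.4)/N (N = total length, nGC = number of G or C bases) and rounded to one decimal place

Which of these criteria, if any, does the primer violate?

Base counts: A=6, T=9, G=5, C=2 (length 22).
GC content: GC 7/22 = 31.8%, outside 43.1–60.1% ✗
homopolymer run: longest run = 2 ✓
Tm: Tm = 64.9 + 41·(7 − 16.4)/22 = 47.4°C ✓

Fails: GC content.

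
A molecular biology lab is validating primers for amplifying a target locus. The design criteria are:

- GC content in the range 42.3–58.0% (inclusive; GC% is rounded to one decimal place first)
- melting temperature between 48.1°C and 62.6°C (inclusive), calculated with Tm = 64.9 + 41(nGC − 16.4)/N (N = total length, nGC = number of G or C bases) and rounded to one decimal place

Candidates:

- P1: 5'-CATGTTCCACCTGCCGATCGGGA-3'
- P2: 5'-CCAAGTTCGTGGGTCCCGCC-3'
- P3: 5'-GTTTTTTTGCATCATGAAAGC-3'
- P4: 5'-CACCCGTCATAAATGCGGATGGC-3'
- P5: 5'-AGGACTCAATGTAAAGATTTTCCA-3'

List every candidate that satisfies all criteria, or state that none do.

P4 only.

P1 (23 nt, A=4 T=5 G=6 C=8): GC 14/23 = 60.9%, outside 42.3–58.0% ✗; Tm = 64.9 + 41·(14 − 16.4)/23 = 60.6°C ✓ — fails.
P2 (20 nt, A=2 T=4 G=6 C=8): GC 14/20 = 70.0%, outside 42.3–58.0% ✗; Tm = 64.9 + 41·(14 − 16.4)/20 = 60.0°C ✓ — fails.
P3 (21 nt, A=5 T=9 G=4 C=3): GC 7/21 = 33.3%, outside 42.3–58.0% ✗; Tm = 64.9 + 41·(7 − 16.4)/21 = 46.5°C, outside 48.1–62.6°C ✗ — fails.
P4 (23 nt, A=6 T=4 G=6 C=7): GC 13/23 = 56.5% ✓; Tm = 64.9 + 41·(13 − 16.4)/23 = 58.8°C ✓ — passes.
P5 (24 nt, A=9 T=7 G=4 C=4): GC 8/24 = 33.3%, outside 42.3–58.0% ✗; Tm = 64.9 + 41·(8 − 16.4)/24 = 50.6°C ✓ — fails.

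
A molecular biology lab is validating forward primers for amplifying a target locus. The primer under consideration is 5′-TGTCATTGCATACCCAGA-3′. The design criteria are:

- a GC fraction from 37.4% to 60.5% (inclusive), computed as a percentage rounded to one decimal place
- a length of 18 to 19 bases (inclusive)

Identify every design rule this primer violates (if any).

Base counts: A=5, T=5, G=3, C=5 (length 18).
GC content: GC 8/18 = 44.4% ✓
length: length 18 ✓

Meets all criteria.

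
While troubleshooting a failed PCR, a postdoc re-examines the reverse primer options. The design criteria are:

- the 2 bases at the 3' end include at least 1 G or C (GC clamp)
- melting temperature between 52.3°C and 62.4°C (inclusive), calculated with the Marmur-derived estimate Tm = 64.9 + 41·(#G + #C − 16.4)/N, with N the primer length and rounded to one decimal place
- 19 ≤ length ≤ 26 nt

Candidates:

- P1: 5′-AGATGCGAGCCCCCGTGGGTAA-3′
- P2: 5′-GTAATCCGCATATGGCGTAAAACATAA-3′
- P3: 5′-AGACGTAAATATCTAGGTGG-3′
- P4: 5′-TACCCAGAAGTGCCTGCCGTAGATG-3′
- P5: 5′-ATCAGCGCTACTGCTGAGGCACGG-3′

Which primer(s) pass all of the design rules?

P4 only.

P1 (22 nt, A=5 T=3 G=8 C=6): 3' end AA has 0 G/C, need ≥1 ✗; Tm = 64.9 + 41·(14 − 16.4)/22 = 60.4°C ✓; length 22 ✓ — fails.
P2 (27 nt, A=11 T=6 G=5 C=5): 3' end AA has 0 G/C, need ≥1 ✗; Tm = 64.9 + 41·(10 − 16.4)/27 = 55.2°C ✓; length 27, outside 19–26 ✗ — fails.
P3 (20 nt, A=7 T=5 G=6 C=2): 3' end GG has 2 G/C ✓; Tm = 64.9 + 41·(8 − 16.4)/20 = 47.7°C, outside 52.3–62.4°C ✗; length 20 ✓ — fails.
P4 (25 nt, A=6 T=5 G=7 C=7): 3' end TG has 1 G/C ✓; Tm = 64.9 + 41·(14 − 16.4)/25 = 61.0°C ✓; length 25 ✓ — passes.
P5 (24 nt, A=5 T=4 G=8 C=7): 3' end GG has 2 G/C ✓; Tm = 64.9 + 41·(15 − 16.4)/24 = 62.5°C, outside 52.3–62.4°C ✗; length 24 ✓ — fails.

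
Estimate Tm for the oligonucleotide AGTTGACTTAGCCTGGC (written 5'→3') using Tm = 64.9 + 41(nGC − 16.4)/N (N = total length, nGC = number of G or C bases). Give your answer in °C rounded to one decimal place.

Base counts: A=3, T=5, G=5, C=4; G+C = 9, N = 17.
Tm = 64.9 + 41·(9 − 16.4)/17 = 64.9 + -303.40/17 = 47.1°C.

47.1°C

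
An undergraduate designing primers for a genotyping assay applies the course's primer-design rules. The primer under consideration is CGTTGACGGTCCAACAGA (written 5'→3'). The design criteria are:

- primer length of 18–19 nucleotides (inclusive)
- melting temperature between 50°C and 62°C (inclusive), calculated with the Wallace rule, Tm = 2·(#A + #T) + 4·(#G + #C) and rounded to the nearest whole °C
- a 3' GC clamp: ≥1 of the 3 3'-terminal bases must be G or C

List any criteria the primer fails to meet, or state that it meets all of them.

Meets all criteria.

Base counts: A=5, T=3, G=5, C=5 (length 18).
length: length 18 ✓
Tm: Tm = 2·8 + 4·10 = 56°C ✓
GC clamp: 3' end AGA has 1 G/C ✓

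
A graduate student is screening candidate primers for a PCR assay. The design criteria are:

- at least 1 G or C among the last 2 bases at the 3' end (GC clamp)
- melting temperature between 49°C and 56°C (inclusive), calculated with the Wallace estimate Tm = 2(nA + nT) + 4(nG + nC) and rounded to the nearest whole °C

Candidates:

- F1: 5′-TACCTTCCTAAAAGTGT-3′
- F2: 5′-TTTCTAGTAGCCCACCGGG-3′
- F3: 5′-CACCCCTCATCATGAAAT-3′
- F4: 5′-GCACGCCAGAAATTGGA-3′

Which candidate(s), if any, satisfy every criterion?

F4 only.

F1 (17 nt, A=5 T=6 G=2 C=4): 3' end GT has 1 G/C ✓; Tm = 2·11 + 4·6 = 46°C, outside 49–56°C ✗ — fails.
F2 (19 nt, A=3 T=5 G=5 C=6): 3' end GG has 2 G/C ✓; Tm = 2·8 + 4·11 = 60°C, outside 49–56°C ✗ — fails.
F3 (18 nt, A=6 T=4 G=1 C=7): 3' end AT has 0 G/C, need ≥1 ✗; Tm = 2·10 + 4·8 = 52°C ✓ — fails.
F4 (17 nt, A=6 T=2 G=5 C=4): 3' end GA has 1 G/C ✓; Tm = 2·8 + 4·9 = 52°C ✓ — passes.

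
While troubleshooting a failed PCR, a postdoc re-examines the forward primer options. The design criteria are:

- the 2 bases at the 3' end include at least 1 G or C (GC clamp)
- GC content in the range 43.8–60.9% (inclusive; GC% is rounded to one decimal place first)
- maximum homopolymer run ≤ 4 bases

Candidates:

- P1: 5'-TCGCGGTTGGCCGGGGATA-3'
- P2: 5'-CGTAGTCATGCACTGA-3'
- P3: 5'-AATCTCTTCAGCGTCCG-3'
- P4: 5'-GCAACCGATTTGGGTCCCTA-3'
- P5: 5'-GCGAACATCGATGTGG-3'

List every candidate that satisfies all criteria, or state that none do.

P1 (19 nt, A=2 T=4 G=9 C=4): 3' end TA has 0 G/C, need ≥1 ✗; GC 13/19 = 68.4%, outside 43.8–60.9% ✗; longest run = 4 ✓ — fails.
P2 (16 nt, A=4 T=4 G=4 C=4): 3' end GA has 1 G/C ✓; GC 8/16 = 50.0% ✓; longest run = 1 ✓ — passes.
P3 (17 nt, A=3 T=5 G=3 C=6): 3' end CG has 2 G/C ✓; GC 9/17 = 52.9% ✓; longest run = 2 ✓ — passes.
P4 (20 nt, A=4 T=5 G=5 C=6): 3' end TA has 0 G/C, need ≥1 ✗; GC 11/20 = 55.0% ✓; longest run = 3 ✓ — fails.
P5 (16 nt, A=4 T=3 G=6 C=3): 3' end GG has 2 G/C ✓; GC 9/16 = 56.3% ✓; longest run = 2 ✓ — passes.

P2, P3 and P5.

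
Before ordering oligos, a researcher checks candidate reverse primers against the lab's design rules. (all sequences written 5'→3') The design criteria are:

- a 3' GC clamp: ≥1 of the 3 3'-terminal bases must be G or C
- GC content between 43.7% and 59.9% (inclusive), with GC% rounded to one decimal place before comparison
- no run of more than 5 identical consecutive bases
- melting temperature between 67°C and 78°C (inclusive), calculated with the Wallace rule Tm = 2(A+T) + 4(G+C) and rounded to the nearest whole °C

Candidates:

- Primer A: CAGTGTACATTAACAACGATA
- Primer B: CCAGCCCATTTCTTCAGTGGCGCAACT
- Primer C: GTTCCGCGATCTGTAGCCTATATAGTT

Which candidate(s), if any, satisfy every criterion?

Primer A (21 nt, A=9 T=5 G=3 C=4): 3' end ATA has 0 G/C, need ≥1 ✗; GC 7/21 = 33.3%, outside 43.7–59.9% ✗; longest run = 2 ✓; Tm = 2·14 + 4·7 = 56°C, outside 67–78°C ✗ — fails.
Primer B (27 nt, A=5 T=7 G=5 C=10): 3' end ACT has 1 G/C ✓; GC 15/27 = 55.6% ✓; longest run = 3 ✓; Tm = 2·12 + 4·15 = 84°C, outside 67–78°C ✗ — fails.
Primer C (27 nt, A=5 T=10 G=6 C=6): 3' end GTT has 1 G/C ✓; GC 12/27 = 44.4% ✓; longest run = 2 ✓; Tm = 2·15 + 4·12 = 78°C ✓ — passes.

Primer C only.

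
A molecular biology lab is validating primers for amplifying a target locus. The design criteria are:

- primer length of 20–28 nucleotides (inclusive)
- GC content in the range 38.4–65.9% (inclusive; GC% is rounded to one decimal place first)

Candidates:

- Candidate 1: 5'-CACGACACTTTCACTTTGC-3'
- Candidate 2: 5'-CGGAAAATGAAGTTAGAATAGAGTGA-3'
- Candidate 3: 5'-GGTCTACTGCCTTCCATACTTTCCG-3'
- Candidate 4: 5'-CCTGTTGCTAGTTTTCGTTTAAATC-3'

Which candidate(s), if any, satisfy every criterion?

Candidate 1 (19 nt, A=4 T=6 G=2 C=7): length 19, outside 20–28 ✗; GC 9/19 = 47.4% ✓ — fails.
Candidate 2 (26 nt, A=12 T=5 G=8 C=1): length 26 ✓; GC 9/26 = 34.6%, outside 38.4–65.9% ✗ — fails.
Candidate 3 (25 nt, A=3 T=9 G=4 C=9): length 25 ✓; GC 13/25 = 52.0% ✓ — passes.
Candidate 4 (25 nt, A=4 T=12 G=4 C=5): length 25 ✓; GC 9/25 = 36.0%, outside 38.4–65.9% ✗ — fails.

Candidate 3 only.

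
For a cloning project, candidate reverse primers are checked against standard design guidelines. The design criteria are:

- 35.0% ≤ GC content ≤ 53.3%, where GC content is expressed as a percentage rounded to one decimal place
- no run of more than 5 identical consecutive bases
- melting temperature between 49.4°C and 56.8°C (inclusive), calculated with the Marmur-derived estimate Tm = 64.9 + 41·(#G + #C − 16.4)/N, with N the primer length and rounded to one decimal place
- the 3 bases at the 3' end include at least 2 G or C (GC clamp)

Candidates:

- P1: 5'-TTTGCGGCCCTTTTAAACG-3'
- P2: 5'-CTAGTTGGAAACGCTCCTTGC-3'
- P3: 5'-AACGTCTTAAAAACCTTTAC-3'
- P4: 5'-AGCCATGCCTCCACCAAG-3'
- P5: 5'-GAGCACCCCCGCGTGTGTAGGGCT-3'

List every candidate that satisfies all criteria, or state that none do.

P1 (19 nt, A=3 T=7 G=4 C=5): GC 9/19 = 47.4% ✓; longest run = 4 ✓; Tm = 64.9 + 41·(9 − 16.4)/19 = 48.9°C, outside 49.4–56.8°C ✗; 3' end ACG has 2 G/C ✓ — fails.
P2 (21 nt, A=4 T=6 G=5 C=6): GC 11/21 = 52.4% ✓; longest run = 3 ✓; Tm = 64.9 + 41·(11 − 16.4)/21 = 54.4°C ✓; 3' end TGC has 2 G/C ✓ — passes.
P3 (20 nt, A=8 T=6 G=1 C=5): GC 6/20 = 30.0%, outside 35.0–53.3% ✗; longest run = 5 ✓; Tm = 64.9 + 41·(6 − 16.4)/20 = 43.6°C, outside 49.4–56.8°C ✗; 3' end TAC has 1 G/C, need ≥2 ✗ — fails.
P4 (18 nt, A=5 T=2 G=3 C=8): GC 11/18 = 61.1%, outside 35.0–53.3% ✗; longest run = 2 ✓; Tm = 64.9 + 41·(11 − 16.4)/18 = 52.6°C ✓; 3' end AAG has 1 G/C, need ≥2 ✗ — fails.
P5 (24 nt, A=3 T=4 G=9 C=8): GC 17/24 = 70.8%, outside 35.0–53.3% ✗; longest run = 5 ✓; Tm = 64.9 + 41·(17 − 16.4)/24 = 65.9°C, outside 49.4–56.8°C ✗; 3' end GCT has 2 G/C ✓ — fails.

P2 only.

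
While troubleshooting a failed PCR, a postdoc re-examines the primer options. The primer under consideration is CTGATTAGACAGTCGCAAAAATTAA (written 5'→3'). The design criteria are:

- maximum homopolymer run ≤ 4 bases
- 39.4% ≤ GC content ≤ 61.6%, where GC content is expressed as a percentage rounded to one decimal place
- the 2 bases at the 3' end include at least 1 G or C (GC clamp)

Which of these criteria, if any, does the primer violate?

Base counts: A=11, T=6, G=4, C=4 (length 25).
homopolymer run: longest run = 5, exceeds 4 ✗
GC content: GC 8/25 = 32.0%, outside 39.4–61.6% ✗
GC clamp: 3' end AA has 0 G/C, need ≥1 ✗

Fails: homopolymer run, GC content, GC clamp.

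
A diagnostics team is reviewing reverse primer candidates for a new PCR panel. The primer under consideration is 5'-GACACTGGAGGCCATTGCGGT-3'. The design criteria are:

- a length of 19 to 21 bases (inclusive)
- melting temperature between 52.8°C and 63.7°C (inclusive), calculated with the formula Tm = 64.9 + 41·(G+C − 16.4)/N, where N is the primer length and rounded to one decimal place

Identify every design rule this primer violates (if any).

Meets all criteria.

Base counts: A=4, T=4, G=8, C=5 (length 21).
length: length 21 ✓
Tm: Tm = 64.9 + 41·(13 − 16.4)/21 = 58.3°C ✓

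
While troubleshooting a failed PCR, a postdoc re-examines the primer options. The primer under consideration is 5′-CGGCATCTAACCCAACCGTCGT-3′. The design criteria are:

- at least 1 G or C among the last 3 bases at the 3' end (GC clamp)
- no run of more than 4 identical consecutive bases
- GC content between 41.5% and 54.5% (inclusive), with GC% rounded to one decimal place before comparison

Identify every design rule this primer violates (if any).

Fails: GC content.

Base counts: A=5, T=4, G=4, C=9 (length 22).
GC clamp: 3' end CGT has 2 G/C ✓
homopolymer run: longest run = 3 ✓
GC content: GC 13/22 = 59.1%, outside 41.5–54.5% ✗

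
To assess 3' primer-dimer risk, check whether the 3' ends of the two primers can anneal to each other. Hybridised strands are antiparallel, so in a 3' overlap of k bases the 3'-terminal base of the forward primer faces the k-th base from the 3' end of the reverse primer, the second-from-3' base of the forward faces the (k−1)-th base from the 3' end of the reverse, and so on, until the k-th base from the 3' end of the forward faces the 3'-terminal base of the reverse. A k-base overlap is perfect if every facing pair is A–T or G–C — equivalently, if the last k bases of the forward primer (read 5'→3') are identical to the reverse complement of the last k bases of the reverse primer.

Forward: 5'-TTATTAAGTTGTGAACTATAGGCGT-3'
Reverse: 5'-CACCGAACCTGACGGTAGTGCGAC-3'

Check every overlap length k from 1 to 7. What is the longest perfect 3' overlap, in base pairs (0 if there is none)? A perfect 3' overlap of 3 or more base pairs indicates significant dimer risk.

Longest perfect overlap: 2 complementary base pairs; below the dimer-risk threshold (threshold 3).

Last 7 bases (5'→3') — forward …TAGGCGT, reverse …GTGCGAC.
Reverse complement of the reverse primer's last 7 bases: GTCGCAC; its first k bases are the reverse complement of the reverse primer's last k bases, so a perfect k-base overlap needs the forward primer's last k bases to equal them.
Comparing (forward last k vs required): k=1: T vs G ✗; k=2: GT vs GT ✓; k=3: CGT vs GTC ✗; k=4: GCGT vs GTCG ✗; k=5: GGCGT vs GTCGC ✗; k=6: AGGCGT vs GTCGCA ✗; k=7: TAGGCGT vs GTCGCAC ✗.
Only k = 2 is perfect, so the longest perfect 3' overlap is 2.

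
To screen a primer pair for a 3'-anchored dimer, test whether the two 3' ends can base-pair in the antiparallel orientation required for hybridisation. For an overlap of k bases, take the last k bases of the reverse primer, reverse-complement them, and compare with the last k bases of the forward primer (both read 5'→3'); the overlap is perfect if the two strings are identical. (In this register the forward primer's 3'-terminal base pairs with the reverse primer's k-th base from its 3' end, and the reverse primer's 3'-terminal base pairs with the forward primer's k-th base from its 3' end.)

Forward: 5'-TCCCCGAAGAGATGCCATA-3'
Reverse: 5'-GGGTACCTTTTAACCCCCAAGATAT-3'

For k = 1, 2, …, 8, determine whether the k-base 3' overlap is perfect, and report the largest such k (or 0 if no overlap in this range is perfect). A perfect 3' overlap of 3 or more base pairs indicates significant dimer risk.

Longest perfect overlap: 3 complementary base pairs; significant dimer risk (threshold 3).

Last 8 bases (5'→3') — forward …ATGCCATA, reverse …CAAGATAT.
Reverse complement of the reverse primer's last 8 bases: ATATCTTG; its first k bases are the reverse complement of the reverse primer's last k bases, so a perfect k-base overlap needs the forward primer's last k bases to equal them.
Comparing (forward last k vs required): k=1: A vs A ✓; k=2: TA vs AT ✗; k=3: ATA vs ATA ✓; k=4: CATA vs ATAT ✗; k=5: CCATA vs ATATC ✗; k=6: GCCATA vs ATATCT ✗; k=7: TGCCATA vs ATATCTT ✗; k=8: ATGCCATA vs ATATCTTG ✗.
Perfect overlaps at k = 1, 3; the largest is 3.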